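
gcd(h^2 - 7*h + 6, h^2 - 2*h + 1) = h - 1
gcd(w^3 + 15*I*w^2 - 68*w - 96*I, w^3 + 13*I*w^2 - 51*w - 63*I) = w + 3*I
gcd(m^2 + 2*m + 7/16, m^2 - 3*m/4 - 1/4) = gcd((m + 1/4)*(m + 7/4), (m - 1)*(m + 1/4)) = m + 1/4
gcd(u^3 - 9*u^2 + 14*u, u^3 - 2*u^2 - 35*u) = u^2 - 7*u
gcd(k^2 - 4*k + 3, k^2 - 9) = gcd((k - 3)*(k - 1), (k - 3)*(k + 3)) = k - 3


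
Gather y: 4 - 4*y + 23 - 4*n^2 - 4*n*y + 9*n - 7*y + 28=-4*n^2 + 9*n + y*(-4*n - 11) + 55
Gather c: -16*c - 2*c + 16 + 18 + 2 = 36 - 18*c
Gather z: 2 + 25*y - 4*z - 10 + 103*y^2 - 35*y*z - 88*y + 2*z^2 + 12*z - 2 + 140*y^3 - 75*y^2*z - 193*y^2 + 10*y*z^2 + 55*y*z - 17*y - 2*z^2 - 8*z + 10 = 140*y^3 - 90*y^2 + 10*y*z^2 - 80*y + z*(-75*y^2 + 20*y)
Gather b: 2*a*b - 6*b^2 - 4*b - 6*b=-6*b^2 + b*(2*a - 10)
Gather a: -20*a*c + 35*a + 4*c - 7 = a*(35 - 20*c) + 4*c - 7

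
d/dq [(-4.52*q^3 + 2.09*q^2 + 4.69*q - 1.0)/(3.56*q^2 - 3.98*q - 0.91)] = (-16.0912*q^4 + 35.9792*q^3 - 12.675*q^2 + 3.3162*q - 8.2479)/(12.6736*q^4 - 28.3376*q^3 + 9.3612*q^2 + 7.2436*q + 0.8281)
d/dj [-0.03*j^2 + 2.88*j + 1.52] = 2.88 - 0.06*j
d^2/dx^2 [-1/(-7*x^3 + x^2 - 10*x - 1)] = 2*((1 - 21*x)*(7*x^3 - x^2 + 10*x + 1) + (21*x^2 - 2*x + 10)^2)/(7*x^3 - x^2 + 10*x + 1)^3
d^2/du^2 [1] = 0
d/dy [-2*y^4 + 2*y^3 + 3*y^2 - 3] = 2*y*(-4*y^2 + 3*y + 3)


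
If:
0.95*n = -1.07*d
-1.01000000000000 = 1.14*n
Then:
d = 0.79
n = -0.89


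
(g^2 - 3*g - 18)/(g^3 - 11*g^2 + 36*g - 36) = (g + 3)/(g^2 - 5*g + 6)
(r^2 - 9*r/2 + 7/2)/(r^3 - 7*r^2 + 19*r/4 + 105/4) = 2*(r - 1)/(2*r^2 - 7*r - 15)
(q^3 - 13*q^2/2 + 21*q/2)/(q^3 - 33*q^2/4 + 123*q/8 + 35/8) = 4*q*(q - 3)/(4*q^2 - 19*q - 5)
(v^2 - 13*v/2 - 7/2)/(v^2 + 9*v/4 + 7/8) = 4*(v - 7)/(4*v + 7)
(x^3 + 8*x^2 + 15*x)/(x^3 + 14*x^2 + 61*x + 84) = x*(x + 5)/(x^2 + 11*x + 28)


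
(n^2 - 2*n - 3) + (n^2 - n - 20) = 2*n^2 - 3*n - 23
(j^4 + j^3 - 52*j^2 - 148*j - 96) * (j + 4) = j^5 + 5*j^4 - 48*j^3 - 356*j^2 - 688*j - 384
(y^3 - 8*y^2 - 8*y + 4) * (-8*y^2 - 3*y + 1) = -8*y^5 + 61*y^4 + 89*y^3 - 16*y^2 - 20*y + 4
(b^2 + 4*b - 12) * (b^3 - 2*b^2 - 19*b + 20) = b^5 + 2*b^4 - 39*b^3 - 32*b^2 + 308*b - 240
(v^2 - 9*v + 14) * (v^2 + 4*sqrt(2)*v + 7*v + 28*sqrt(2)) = v^4 - 2*v^3 + 4*sqrt(2)*v^3 - 49*v^2 - 8*sqrt(2)*v^2 - 196*sqrt(2)*v + 98*v + 392*sqrt(2)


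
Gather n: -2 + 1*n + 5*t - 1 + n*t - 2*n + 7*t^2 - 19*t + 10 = n*(t - 1) + 7*t^2 - 14*t + 7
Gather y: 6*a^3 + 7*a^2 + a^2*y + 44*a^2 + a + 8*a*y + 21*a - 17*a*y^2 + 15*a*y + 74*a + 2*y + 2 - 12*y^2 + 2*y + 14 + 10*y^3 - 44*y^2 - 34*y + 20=6*a^3 + 51*a^2 + 96*a + 10*y^3 + y^2*(-17*a - 56) + y*(a^2 + 23*a - 30) + 36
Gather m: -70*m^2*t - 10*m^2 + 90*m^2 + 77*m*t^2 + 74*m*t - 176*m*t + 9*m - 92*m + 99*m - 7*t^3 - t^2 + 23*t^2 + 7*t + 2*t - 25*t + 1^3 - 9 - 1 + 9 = m^2*(80 - 70*t) + m*(77*t^2 - 102*t + 16) - 7*t^3 + 22*t^2 - 16*t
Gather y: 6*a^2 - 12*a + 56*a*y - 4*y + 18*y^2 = 6*a^2 - 12*a + 18*y^2 + y*(56*a - 4)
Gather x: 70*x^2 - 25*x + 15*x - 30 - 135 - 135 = 70*x^2 - 10*x - 300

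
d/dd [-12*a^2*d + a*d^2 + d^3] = -12*a^2 + 2*a*d + 3*d^2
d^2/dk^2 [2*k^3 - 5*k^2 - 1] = 12*k - 10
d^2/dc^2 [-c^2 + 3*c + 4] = -2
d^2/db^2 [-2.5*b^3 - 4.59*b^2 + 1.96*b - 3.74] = -15.0*b - 9.18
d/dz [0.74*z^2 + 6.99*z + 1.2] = 1.48*z + 6.99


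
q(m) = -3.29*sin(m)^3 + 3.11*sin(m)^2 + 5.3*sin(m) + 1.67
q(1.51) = 6.79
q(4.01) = 0.90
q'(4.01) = 3.36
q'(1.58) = -0.02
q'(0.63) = 4.48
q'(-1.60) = 0.31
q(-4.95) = 6.74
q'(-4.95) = 0.48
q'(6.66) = 5.81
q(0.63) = 5.20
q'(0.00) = 5.30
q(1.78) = 6.75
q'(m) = -9.87*sin(m)^2*cos(m) + 6.22*sin(m)*cos(m) + 5.3*cos(m)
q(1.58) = 6.79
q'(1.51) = 0.10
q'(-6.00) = 6.02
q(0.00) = 1.67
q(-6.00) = 3.32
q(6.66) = 3.88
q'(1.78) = -0.40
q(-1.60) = 2.77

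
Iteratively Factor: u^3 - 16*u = (u - 4)*(u^2 + 4*u) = (u - 4)*(u + 4)*(u)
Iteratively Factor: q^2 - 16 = (q - 4)*(q + 4)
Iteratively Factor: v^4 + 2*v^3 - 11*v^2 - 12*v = (v)*(v^3 + 2*v^2 - 11*v - 12) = v*(v + 1)*(v^2 + v - 12) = v*(v + 1)*(v + 4)*(v - 3)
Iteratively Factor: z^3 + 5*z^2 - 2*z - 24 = (z + 3)*(z^2 + 2*z - 8) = (z - 2)*(z + 3)*(z + 4)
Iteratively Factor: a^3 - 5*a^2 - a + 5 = (a - 1)*(a^2 - 4*a - 5) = (a - 1)*(a + 1)*(a - 5)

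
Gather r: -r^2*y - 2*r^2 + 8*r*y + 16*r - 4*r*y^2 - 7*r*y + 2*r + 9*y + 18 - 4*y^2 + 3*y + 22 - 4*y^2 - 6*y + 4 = r^2*(-y - 2) + r*(-4*y^2 + y + 18) - 8*y^2 + 6*y + 44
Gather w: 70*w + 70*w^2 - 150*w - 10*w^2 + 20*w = 60*w^2 - 60*w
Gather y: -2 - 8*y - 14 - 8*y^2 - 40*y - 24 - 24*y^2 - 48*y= -32*y^2 - 96*y - 40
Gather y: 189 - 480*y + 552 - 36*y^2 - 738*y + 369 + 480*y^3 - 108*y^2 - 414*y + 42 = 480*y^3 - 144*y^2 - 1632*y + 1152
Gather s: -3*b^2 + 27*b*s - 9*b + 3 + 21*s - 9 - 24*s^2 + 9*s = -3*b^2 - 9*b - 24*s^2 + s*(27*b + 30) - 6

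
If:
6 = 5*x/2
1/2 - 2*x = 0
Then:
No Solution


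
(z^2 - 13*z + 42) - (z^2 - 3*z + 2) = 40 - 10*z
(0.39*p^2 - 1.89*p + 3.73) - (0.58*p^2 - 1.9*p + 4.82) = -0.19*p^2 + 0.01*p - 1.09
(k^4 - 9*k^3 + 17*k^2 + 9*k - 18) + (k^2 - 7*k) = k^4 - 9*k^3 + 18*k^2 + 2*k - 18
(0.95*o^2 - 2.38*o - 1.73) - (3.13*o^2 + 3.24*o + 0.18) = -2.18*o^2 - 5.62*o - 1.91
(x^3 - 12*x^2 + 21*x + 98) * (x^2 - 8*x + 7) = x^5 - 20*x^4 + 124*x^3 - 154*x^2 - 637*x + 686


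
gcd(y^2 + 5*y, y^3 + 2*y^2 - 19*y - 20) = y + 5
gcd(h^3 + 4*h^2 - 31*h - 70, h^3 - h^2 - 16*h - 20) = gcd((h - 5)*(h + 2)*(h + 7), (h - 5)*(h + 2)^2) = h^2 - 3*h - 10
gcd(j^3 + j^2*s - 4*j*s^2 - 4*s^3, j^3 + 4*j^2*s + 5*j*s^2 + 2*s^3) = j^2 + 3*j*s + 2*s^2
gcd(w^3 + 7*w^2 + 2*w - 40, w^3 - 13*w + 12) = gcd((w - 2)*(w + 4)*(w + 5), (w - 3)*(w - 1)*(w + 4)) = w + 4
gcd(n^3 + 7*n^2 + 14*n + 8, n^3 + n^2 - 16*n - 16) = n^2 + 5*n + 4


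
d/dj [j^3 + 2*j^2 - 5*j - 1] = 3*j^2 + 4*j - 5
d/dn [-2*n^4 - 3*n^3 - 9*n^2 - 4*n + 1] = -8*n^3 - 9*n^2 - 18*n - 4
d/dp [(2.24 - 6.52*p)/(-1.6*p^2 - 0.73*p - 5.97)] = (-10.432*p^2 + 7.168*p + 40.5596)/(2.56*p^4 + 2.336*p^3 + 19.6369*p^2 + 8.7162*p + 35.6409)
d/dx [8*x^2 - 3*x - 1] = 16*x - 3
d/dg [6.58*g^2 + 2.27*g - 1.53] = 13.16*g + 2.27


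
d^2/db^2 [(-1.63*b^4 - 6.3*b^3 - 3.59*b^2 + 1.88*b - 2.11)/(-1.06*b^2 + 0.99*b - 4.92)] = (3.662936*b^6 - 10.263132*b^5 + 60.590034*b^4 - 177.082768*b^3 + 191.250312*b^2 + 960.543972*b + 137.615622)/(1.191016*b^6 - 3.337092*b^5 + 19.701054*b^4 - 31.948587*b^3 + 91.442628*b^2 - 71.893008*b + 119.095488)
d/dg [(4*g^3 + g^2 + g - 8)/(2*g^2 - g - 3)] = (8*g^4 - 8*g^3 - 39*g^2 + 26*g - 11)/(4*g^4 - 4*g^3 - 11*g^2 + 6*g + 9)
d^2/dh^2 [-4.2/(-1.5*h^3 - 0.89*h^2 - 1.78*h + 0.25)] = (-(37.8*h + 7.476)*(1.5*h^3 + 0.89*h^2 + 1.78*h - 0.25) + 4.2*(4.5*h^2 + 1.78*h + 1.78)*(9.0*h^2 + 3.56*h + 3.56))/(1.5*h^3 + 0.89*h^2 + 1.78*h - 0.25)^3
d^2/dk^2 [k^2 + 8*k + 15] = 2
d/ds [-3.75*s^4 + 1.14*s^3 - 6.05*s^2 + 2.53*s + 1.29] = -15.0*s^3 + 3.42*s^2 - 12.1*s + 2.53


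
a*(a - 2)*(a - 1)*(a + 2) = a^4 - a^3 - 4*a^2 + 4*a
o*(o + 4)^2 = o^3 + 8*o^2 + 16*o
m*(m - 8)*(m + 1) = m^3 - 7*m^2 - 8*m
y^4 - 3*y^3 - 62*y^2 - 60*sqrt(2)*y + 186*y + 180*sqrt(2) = (y - 3)*(y - 6*sqrt(2))*(y + sqrt(2))*(y + 5*sqrt(2))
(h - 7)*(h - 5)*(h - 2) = h^3 - 14*h^2 + 59*h - 70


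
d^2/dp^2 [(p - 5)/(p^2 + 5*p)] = 2*(-3*p^2*(p + 5) + (p - 5)*(2*p + 5)^2)/(p^3*(p + 5)^3)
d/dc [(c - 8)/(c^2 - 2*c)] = (-c^2 + 16*c - 16)/(c^2*(c^2 - 4*c + 4))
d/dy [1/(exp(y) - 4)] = -exp(y)/(exp(y) - 4)^2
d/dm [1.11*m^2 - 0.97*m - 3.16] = 2.22*m - 0.97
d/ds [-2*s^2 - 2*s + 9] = -4*s - 2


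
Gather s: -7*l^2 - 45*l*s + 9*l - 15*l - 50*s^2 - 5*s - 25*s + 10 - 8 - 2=-7*l^2 - 6*l - 50*s^2 + s*(-45*l - 30)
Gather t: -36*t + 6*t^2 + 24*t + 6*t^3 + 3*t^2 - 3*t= 6*t^3 + 9*t^2 - 15*t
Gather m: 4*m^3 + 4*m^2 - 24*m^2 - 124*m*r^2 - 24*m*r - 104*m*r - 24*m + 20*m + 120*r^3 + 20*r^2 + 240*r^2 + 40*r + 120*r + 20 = 4*m^3 - 20*m^2 + m*(-124*r^2 - 128*r - 4) + 120*r^3 + 260*r^2 + 160*r + 20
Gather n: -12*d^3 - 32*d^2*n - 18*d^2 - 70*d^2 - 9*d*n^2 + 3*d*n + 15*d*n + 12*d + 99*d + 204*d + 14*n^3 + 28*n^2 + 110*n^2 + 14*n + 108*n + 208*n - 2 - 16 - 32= -12*d^3 - 88*d^2 + 315*d + 14*n^3 + n^2*(138 - 9*d) + n*(-32*d^2 + 18*d + 330) - 50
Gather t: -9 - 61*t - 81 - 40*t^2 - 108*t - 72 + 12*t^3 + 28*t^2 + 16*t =12*t^3 - 12*t^2 - 153*t - 162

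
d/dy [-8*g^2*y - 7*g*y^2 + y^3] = -8*g^2 - 14*g*y + 3*y^2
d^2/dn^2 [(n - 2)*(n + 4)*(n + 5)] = 6*n + 14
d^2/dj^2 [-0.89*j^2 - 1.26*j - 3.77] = -1.78000000000000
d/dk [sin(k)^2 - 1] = sin(2*k)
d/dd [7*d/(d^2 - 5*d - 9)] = 7*(-d^2 - 9)/(d^4 - 10*d^3 + 7*d^2 + 90*d + 81)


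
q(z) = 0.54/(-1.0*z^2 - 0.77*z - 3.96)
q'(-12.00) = -0.00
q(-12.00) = -0.00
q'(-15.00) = -0.00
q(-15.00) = -0.00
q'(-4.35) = -0.01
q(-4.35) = -0.03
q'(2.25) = 0.02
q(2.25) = -0.05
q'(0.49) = 0.05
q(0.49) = -0.12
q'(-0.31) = 0.01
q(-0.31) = -0.14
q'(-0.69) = -0.02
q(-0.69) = -0.14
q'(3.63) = 0.01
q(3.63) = -0.03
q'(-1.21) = -0.04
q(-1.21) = -0.12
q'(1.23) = 0.04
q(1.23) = -0.08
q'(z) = 0.54*(2.0*z + 0.77)/(-1.0*z^2 - 0.77*z - 3.96)^2 = (1.08*z + 0.4158)/(1.0*z^2 + 0.77*z + 3.96)^2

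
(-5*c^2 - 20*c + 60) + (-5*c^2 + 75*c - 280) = -10*c^2 + 55*c - 220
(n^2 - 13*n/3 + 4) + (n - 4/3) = n^2 - 10*n/3 + 8/3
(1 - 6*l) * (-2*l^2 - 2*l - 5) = 12*l^3 + 10*l^2 + 28*l - 5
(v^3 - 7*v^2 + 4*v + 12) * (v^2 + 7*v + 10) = v^5 - 35*v^3 - 30*v^2 + 124*v + 120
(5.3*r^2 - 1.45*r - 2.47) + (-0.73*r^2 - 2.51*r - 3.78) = 4.57*r^2 - 3.96*r - 6.25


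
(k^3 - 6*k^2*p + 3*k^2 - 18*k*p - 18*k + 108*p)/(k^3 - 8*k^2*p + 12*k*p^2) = (-k^2 - 3*k + 18)/(k*(-k + 2*p))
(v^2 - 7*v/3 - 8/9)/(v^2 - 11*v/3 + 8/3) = (v + 1/3)/(v - 1)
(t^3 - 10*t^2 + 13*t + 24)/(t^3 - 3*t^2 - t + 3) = (t - 8)/(t - 1)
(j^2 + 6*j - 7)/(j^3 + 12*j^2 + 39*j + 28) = (j - 1)/(j^2 + 5*j + 4)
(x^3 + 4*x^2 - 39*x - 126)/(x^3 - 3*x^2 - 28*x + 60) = (x^2 + 10*x + 21)/(x^2 + 3*x - 10)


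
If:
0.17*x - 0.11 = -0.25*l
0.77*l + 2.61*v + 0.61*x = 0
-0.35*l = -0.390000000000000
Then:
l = 1.11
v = -0.10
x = -0.99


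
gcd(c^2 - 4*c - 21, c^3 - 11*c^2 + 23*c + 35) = c - 7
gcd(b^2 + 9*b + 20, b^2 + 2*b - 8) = b + 4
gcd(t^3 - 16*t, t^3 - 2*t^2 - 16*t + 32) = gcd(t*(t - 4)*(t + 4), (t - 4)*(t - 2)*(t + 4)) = t^2 - 16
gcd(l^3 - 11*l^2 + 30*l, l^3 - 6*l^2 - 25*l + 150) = l^2 - 11*l + 30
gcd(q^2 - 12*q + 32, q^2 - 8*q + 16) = q - 4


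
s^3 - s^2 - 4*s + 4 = (s - 2)*(s - 1)*(s + 2)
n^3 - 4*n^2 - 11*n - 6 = (n - 6)*(n + 1)^2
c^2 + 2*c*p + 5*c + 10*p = (c + 5)*(c + 2*p)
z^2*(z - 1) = z^3 - z^2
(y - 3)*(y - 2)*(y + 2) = y^3 - 3*y^2 - 4*y + 12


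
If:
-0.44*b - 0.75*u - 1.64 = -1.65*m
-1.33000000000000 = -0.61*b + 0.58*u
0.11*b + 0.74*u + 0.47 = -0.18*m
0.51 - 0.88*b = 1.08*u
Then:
No Solution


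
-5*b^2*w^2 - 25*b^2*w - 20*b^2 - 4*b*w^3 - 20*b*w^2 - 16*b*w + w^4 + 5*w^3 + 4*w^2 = (-5*b + w)*(b + w)*(w + 1)*(w + 4)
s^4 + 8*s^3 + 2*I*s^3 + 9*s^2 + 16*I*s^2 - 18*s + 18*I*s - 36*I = (s - 1)*(s + 3)*(s + 6)*(s + 2*I)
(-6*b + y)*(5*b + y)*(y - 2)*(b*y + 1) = -30*b^3*y^2 + 60*b^3*y - b^2*y^3 + 2*b^2*y^2 - 30*b^2*y + 60*b^2 + b*y^4 - 2*b*y^3 - b*y^2 + 2*b*y + y^3 - 2*y^2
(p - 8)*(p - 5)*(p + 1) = p^3 - 12*p^2 + 27*p + 40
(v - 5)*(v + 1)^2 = v^3 - 3*v^2 - 9*v - 5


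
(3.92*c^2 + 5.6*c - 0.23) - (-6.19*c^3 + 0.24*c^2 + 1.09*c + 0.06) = 6.19*c^3 + 3.68*c^2 + 4.51*c - 0.29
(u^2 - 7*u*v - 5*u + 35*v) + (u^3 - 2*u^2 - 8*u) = u^3 - u^2 - 7*u*v - 13*u + 35*v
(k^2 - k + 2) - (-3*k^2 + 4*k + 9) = 4*k^2 - 5*k - 7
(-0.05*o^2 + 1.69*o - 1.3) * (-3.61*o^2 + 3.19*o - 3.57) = 0.1805*o^4 - 6.2604*o^3 + 10.2626*o^2 - 10.1803*o + 4.641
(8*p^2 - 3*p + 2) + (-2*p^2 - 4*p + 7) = 6*p^2 - 7*p + 9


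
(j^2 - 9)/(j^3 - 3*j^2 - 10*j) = (9 - j^2)/(j*(-j^2 + 3*j + 10))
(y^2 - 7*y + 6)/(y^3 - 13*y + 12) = (y - 6)/(y^2 + y - 12)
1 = 1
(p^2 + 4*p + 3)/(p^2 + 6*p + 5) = (p + 3)/(p + 5)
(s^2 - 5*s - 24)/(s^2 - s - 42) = (-s^2 + 5*s + 24)/(-s^2 + s + 42)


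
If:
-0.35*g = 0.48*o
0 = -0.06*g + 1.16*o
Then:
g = 0.00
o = 0.00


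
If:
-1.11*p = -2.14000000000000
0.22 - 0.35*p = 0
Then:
No Solution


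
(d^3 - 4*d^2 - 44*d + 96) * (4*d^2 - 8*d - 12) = 4*d^5 - 24*d^4 - 156*d^3 + 784*d^2 - 240*d - 1152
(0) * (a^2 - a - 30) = 0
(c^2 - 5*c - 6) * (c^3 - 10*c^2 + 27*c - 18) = c^5 - 15*c^4 + 71*c^3 - 93*c^2 - 72*c + 108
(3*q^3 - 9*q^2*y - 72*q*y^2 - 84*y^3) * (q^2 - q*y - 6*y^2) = 3*q^5 - 12*q^4*y - 81*q^3*y^2 + 42*q^2*y^3 + 516*q*y^4 + 504*y^5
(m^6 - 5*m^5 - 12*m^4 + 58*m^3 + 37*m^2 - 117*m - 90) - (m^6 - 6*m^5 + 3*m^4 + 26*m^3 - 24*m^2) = m^5 - 15*m^4 + 32*m^3 + 61*m^2 - 117*m - 90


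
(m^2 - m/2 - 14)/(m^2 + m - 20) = (m + 7/2)/(m + 5)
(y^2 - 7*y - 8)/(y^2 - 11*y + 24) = (y + 1)/(y - 3)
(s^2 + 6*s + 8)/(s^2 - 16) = (s + 2)/(s - 4)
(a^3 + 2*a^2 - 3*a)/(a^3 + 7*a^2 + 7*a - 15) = a/(a + 5)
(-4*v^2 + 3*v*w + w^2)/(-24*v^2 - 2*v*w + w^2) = (v - w)/(6*v - w)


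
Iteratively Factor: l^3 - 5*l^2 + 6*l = (l - 2)*(l^2 - 3*l) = (l - 3)*(l - 2)*(l)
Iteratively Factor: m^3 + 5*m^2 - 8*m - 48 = (m - 3)*(m^2 + 8*m + 16) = (m - 3)*(m + 4)*(m + 4)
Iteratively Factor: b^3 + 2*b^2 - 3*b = (b - 1)*(b^2 + 3*b) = (b - 1)*(b + 3)*(b)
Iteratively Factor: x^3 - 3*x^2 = (x)*(x^2 - 3*x) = x*(x - 3)*(x)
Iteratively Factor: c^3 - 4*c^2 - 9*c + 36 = (c - 4)*(c^2 - 9) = (c - 4)*(c - 3)*(c + 3)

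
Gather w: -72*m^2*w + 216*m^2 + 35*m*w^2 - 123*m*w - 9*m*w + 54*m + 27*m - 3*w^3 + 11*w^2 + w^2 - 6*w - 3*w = 216*m^2 + 81*m - 3*w^3 + w^2*(35*m + 12) + w*(-72*m^2 - 132*m - 9)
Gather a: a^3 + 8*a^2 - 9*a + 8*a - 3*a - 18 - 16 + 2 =a^3 + 8*a^2 - 4*a - 32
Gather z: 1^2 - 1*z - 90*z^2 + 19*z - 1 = -90*z^2 + 18*z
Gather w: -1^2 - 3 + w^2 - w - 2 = w^2 - w - 6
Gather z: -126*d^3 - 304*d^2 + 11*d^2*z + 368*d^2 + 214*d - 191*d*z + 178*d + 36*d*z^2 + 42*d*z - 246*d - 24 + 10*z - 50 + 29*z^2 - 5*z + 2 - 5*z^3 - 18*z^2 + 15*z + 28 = -126*d^3 + 64*d^2 + 146*d - 5*z^3 + z^2*(36*d + 11) + z*(11*d^2 - 149*d + 20) - 44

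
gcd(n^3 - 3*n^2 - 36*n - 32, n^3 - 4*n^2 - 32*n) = n^2 - 4*n - 32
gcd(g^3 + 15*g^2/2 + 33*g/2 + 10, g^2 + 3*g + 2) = g + 1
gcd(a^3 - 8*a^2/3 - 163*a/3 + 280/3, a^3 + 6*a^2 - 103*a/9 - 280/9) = a + 7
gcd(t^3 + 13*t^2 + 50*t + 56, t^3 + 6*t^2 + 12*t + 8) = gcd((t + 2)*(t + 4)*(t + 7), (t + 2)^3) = t + 2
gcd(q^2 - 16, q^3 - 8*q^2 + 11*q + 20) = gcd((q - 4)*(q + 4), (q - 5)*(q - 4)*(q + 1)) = q - 4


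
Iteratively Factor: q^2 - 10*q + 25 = (q - 5)*(q - 5)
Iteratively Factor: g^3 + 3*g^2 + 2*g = (g + 2)*(g^2 + g) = (g + 1)*(g + 2)*(g)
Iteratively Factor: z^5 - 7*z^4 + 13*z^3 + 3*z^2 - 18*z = (z - 3)*(z^4 - 4*z^3 + z^2 + 6*z) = (z - 3)*(z - 2)*(z^3 - 2*z^2 - 3*z) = (z - 3)^2*(z - 2)*(z^2 + z) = z*(z - 3)^2*(z - 2)*(z + 1)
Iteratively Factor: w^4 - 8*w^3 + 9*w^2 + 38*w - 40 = (w - 4)*(w^3 - 4*w^2 - 7*w + 10) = (w - 4)*(w + 2)*(w^2 - 6*w + 5) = (w - 4)*(w - 1)*(w + 2)*(w - 5)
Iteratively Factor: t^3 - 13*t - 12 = (t + 1)*(t^2 - t - 12) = (t - 4)*(t + 1)*(t + 3)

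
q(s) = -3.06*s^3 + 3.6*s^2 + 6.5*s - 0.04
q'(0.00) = 6.50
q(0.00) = -0.04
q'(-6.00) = -367.18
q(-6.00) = 751.52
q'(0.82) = 6.23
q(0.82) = 6.02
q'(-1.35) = -19.95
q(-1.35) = 5.27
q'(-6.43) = -419.34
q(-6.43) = 920.50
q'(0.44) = 7.89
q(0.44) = 3.26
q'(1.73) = -8.52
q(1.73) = 6.14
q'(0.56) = 7.65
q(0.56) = 4.19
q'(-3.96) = -165.97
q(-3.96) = 220.70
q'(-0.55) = -0.24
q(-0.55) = -2.02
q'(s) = -9.18*s^2 + 7.2*s + 6.5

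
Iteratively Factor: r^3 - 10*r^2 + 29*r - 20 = (r - 1)*(r^2 - 9*r + 20) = (r - 4)*(r - 1)*(r - 5)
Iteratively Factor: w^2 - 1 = (w - 1)*(w + 1)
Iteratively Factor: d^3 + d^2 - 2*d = (d)*(d^2 + d - 2) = d*(d - 1)*(d + 2)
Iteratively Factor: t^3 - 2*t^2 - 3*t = (t + 1)*(t^2 - 3*t) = (t - 3)*(t + 1)*(t)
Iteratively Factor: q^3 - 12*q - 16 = (q + 2)*(q^2 - 2*q - 8) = (q + 2)^2*(q - 4)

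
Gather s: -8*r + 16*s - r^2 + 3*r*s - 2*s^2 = -r^2 - 8*r - 2*s^2 + s*(3*r + 16)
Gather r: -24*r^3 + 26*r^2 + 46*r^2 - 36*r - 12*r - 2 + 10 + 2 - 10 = -24*r^3 + 72*r^2 - 48*r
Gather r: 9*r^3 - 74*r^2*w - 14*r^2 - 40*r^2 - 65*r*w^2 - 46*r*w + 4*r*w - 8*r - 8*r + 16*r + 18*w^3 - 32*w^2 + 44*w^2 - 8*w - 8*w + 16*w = 9*r^3 + r^2*(-74*w - 54) + r*(-65*w^2 - 42*w) + 18*w^3 + 12*w^2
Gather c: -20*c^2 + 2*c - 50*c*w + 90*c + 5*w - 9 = -20*c^2 + c*(92 - 50*w) + 5*w - 9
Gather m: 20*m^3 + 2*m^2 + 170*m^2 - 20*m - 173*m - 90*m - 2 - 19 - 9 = 20*m^3 + 172*m^2 - 283*m - 30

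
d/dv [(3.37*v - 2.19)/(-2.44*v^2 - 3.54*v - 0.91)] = (8.2228*v^2 - 10.6872*v - 10.8193)/(5.9536*v^4 + 17.2752*v^3 + 16.9724*v^2 + 6.4428*v + 0.8281)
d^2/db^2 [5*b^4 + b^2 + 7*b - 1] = 60*b^2 + 2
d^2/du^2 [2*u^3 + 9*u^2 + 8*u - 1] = 12*u + 18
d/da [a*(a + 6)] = 2*a + 6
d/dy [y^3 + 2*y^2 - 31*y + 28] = 3*y^2 + 4*y - 31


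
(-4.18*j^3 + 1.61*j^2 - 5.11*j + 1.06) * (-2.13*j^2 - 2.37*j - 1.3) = 8.9034*j^5 + 6.4773*j^4 + 12.5026*j^3 + 7.7599*j^2 + 4.1308*j - 1.378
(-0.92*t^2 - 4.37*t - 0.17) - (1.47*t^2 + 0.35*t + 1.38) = -2.39*t^2 - 4.72*t - 1.55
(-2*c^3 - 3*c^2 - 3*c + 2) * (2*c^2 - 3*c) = -4*c^5 + 3*c^3 + 13*c^2 - 6*c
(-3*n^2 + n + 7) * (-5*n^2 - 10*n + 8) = 15*n^4 + 25*n^3 - 69*n^2 - 62*n + 56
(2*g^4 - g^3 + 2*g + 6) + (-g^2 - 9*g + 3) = 2*g^4 - g^3 - g^2 - 7*g + 9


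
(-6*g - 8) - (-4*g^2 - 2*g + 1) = 4*g^2 - 4*g - 9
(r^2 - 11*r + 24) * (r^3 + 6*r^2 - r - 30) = r^5 - 5*r^4 - 43*r^3 + 125*r^2 + 306*r - 720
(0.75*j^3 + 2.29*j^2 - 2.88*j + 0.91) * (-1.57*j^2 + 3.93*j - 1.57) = -1.1775*j^5 - 0.6478*j^4 + 12.3438*j^3 - 16.3424*j^2 + 8.0979*j - 1.4287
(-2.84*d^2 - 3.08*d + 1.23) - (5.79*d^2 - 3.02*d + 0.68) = -8.63*d^2 - 0.0600000000000001*d + 0.55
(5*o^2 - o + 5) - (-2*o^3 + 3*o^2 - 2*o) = 2*o^3 + 2*o^2 + o + 5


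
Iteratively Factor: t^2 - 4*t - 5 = (t + 1)*(t - 5)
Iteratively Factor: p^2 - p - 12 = (p - 4)*(p + 3)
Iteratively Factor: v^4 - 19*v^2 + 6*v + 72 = (v + 4)*(v^3 - 4*v^2 - 3*v + 18) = (v + 2)*(v + 4)*(v^2 - 6*v + 9) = (v - 3)*(v + 2)*(v + 4)*(v - 3)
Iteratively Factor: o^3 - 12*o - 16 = (o - 4)*(o^2 + 4*o + 4) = (o - 4)*(o + 2)*(o + 2)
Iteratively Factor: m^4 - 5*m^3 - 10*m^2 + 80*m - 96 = (m + 4)*(m^3 - 9*m^2 + 26*m - 24) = (m - 3)*(m + 4)*(m^2 - 6*m + 8) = (m - 3)*(m - 2)*(m + 4)*(m - 4)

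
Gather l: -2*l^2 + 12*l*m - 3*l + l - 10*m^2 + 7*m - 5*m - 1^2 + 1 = -2*l^2 + l*(12*m - 2) - 10*m^2 + 2*m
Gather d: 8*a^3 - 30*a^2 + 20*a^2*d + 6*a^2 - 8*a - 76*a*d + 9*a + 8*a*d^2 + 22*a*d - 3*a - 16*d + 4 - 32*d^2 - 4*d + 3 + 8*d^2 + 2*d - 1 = 8*a^3 - 24*a^2 - 2*a + d^2*(8*a - 24) + d*(20*a^2 - 54*a - 18) + 6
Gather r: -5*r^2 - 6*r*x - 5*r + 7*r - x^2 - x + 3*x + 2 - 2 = -5*r^2 + r*(2 - 6*x) - x^2 + 2*x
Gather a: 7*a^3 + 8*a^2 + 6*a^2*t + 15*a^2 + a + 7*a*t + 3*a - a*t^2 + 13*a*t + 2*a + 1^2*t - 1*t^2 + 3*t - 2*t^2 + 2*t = 7*a^3 + a^2*(6*t + 23) + a*(-t^2 + 20*t + 6) - 3*t^2 + 6*t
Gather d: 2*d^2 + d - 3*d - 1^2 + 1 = 2*d^2 - 2*d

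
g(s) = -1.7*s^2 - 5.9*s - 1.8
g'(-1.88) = 0.49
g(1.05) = -9.87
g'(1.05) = -9.47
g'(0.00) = -5.90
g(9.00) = -192.60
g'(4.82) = -22.29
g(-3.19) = -0.28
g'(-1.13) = -2.06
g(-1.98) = 3.22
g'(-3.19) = 4.95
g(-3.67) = -3.04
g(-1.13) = 2.70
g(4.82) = -69.73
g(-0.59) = 1.09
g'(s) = -3.4*s - 5.9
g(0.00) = -1.80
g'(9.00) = -36.50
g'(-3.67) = 6.58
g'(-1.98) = 0.83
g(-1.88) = 3.28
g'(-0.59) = -3.89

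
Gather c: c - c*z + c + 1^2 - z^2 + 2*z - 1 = c*(2 - z) - z^2 + 2*z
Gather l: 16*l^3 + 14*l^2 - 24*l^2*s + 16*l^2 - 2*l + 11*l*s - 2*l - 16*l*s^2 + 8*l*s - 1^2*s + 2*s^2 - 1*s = 16*l^3 + l^2*(30 - 24*s) + l*(-16*s^2 + 19*s - 4) + 2*s^2 - 2*s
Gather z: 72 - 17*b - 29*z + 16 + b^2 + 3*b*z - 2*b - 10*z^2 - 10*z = b^2 - 19*b - 10*z^2 + z*(3*b - 39) + 88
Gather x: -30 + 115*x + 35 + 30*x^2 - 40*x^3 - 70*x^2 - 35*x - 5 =-40*x^3 - 40*x^2 + 80*x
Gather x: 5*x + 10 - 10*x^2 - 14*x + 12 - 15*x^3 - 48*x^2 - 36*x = -15*x^3 - 58*x^2 - 45*x + 22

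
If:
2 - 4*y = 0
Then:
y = 1/2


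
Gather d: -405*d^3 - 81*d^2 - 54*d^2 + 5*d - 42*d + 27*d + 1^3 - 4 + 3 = -405*d^3 - 135*d^2 - 10*d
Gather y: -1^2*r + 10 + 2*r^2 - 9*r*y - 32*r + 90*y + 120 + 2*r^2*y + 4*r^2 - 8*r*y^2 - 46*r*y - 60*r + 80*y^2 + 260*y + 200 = 6*r^2 - 93*r + y^2*(80 - 8*r) + y*(2*r^2 - 55*r + 350) + 330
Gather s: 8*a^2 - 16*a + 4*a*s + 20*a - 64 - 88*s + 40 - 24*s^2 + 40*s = 8*a^2 + 4*a - 24*s^2 + s*(4*a - 48) - 24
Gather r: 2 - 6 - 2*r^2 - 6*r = -2*r^2 - 6*r - 4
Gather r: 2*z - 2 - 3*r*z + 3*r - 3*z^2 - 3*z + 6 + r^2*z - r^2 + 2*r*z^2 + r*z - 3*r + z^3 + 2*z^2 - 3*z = r^2*(z - 1) + r*(2*z^2 - 2*z) + z^3 - z^2 - 4*z + 4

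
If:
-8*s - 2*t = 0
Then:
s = -t/4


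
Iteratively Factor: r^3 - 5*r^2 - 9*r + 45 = (r - 5)*(r^2 - 9) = (r - 5)*(r + 3)*(r - 3)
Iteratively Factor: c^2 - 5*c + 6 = (c - 3)*(c - 2)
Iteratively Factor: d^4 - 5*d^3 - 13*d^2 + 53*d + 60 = (d - 4)*(d^3 - d^2 - 17*d - 15) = (d - 4)*(d + 3)*(d^2 - 4*d - 5) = (d - 4)*(d + 1)*(d + 3)*(d - 5)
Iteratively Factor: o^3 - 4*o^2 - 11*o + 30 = (o + 3)*(o^2 - 7*o + 10) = (o - 5)*(o + 3)*(o - 2)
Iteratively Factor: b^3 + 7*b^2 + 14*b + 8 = (b + 1)*(b^2 + 6*b + 8) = (b + 1)*(b + 2)*(b + 4)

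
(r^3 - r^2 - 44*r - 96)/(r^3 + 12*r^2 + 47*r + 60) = (r - 8)/(r + 5)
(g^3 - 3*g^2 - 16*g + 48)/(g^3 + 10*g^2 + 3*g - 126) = (g^2 - 16)/(g^2 + 13*g + 42)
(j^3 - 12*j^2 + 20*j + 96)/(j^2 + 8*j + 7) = (j^3 - 12*j^2 + 20*j + 96)/(j^2 + 8*j + 7)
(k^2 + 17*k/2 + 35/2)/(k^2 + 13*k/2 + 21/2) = (k + 5)/(k + 3)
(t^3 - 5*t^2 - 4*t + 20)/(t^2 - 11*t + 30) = (t^2 - 4)/(t - 6)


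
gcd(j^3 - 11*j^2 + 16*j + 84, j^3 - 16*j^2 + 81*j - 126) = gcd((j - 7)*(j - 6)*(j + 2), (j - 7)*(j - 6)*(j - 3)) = j^2 - 13*j + 42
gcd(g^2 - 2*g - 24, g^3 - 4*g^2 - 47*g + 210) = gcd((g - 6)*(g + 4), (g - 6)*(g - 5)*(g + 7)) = g - 6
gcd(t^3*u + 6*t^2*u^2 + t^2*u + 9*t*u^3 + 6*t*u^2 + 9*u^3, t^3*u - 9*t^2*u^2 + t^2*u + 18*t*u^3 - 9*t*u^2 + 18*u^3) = t*u + u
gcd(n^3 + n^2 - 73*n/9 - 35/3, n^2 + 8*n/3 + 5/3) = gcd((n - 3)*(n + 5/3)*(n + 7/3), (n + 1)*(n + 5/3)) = n + 5/3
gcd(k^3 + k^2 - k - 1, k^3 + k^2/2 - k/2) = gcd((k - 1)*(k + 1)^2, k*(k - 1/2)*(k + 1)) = k + 1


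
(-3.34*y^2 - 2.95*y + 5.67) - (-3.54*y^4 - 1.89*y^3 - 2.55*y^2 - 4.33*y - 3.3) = 3.54*y^4 + 1.89*y^3 - 0.79*y^2 + 1.38*y + 8.97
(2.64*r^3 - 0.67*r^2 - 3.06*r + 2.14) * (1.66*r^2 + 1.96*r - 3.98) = 4.3824*r^5 + 4.0622*r^4 - 16.9*r^3 + 0.2214*r^2 + 16.3732*r - 8.5172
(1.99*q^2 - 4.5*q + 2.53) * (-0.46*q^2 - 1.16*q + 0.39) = -0.9154*q^4 - 0.2384*q^3 + 4.8323*q^2 - 4.6898*q + 0.9867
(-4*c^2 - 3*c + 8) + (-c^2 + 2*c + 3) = -5*c^2 - c + 11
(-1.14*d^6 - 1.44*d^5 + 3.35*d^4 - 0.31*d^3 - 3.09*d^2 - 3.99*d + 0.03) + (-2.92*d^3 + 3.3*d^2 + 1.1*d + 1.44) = -1.14*d^6 - 1.44*d^5 + 3.35*d^4 - 3.23*d^3 + 0.21*d^2 - 2.89*d + 1.47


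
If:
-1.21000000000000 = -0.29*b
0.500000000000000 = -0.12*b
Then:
No Solution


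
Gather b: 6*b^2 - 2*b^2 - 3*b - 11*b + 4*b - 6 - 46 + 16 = 4*b^2 - 10*b - 36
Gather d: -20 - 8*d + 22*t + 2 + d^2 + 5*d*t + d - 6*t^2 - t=d^2 + d*(5*t - 7) - 6*t^2 + 21*t - 18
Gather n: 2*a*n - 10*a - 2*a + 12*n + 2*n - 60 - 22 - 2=-12*a + n*(2*a + 14) - 84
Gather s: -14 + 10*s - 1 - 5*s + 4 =5*s - 11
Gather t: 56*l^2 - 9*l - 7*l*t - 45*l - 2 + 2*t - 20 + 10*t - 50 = 56*l^2 - 54*l + t*(12 - 7*l) - 72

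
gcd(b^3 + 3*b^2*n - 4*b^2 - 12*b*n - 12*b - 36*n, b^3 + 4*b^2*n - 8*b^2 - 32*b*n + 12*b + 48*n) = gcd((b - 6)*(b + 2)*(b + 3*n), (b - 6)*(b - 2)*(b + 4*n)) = b - 6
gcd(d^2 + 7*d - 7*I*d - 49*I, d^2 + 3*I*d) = 1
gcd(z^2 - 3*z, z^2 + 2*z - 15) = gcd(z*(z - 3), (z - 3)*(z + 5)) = z - 3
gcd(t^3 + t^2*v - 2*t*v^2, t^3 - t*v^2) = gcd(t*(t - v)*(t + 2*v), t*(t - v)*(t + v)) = t^2 - t*v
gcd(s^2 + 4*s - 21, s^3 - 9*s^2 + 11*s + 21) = s - 3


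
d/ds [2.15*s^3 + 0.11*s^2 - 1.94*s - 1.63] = 6.45*s^2 + 0.22*s - 1.94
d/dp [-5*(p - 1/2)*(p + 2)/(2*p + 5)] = 5*(-4*p^2 - 20*p - 19)/(2*(4*p^2 + 20*p + 25))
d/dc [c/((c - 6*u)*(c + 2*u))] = (-c*(c - 6*u) - c*(c + 2*u) + (c - 6*u)*(c + 2*u))/((c - 6*u)^2*(c + 2*u)^2)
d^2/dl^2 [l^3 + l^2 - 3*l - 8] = 6*l + 2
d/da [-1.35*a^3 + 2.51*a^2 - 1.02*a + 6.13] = -4.05*a^2 + 5.02*a - 1.02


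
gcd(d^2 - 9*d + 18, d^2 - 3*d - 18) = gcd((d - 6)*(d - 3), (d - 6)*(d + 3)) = d - 6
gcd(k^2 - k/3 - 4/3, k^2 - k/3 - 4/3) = k^2 - k/3 - 4/3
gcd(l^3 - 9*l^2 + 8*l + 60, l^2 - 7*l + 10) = l - 5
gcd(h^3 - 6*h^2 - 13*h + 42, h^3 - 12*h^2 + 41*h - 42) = h^2 - 9*h + 14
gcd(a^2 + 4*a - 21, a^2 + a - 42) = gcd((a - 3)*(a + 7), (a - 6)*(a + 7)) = a + 7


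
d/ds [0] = 0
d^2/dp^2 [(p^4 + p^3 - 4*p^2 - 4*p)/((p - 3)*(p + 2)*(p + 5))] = 2*(19*p^3 - 135*p^2 + 585*p - 285)/(p^6 + 6*p^5 - 33*p^4 - 172*p^3 + 495*p^2 + 1350*p - 3375)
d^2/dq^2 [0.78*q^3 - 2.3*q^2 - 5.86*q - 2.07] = 4.68*q - 4.6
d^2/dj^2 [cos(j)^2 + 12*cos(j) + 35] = -12*cos(j) - 2*cos(2*j)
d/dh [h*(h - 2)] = 2*h - 2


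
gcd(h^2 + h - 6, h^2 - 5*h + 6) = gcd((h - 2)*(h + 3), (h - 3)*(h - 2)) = h - 2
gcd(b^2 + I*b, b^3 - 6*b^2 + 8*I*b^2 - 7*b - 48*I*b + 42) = b + I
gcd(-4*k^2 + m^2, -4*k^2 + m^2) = 4*k^2 - m^2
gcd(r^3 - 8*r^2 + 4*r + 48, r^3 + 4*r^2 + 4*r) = r + 2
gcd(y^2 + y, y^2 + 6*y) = y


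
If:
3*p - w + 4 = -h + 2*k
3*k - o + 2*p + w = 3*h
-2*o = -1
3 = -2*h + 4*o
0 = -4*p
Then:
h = -1/2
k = -9/2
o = 1/2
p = 0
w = 25/2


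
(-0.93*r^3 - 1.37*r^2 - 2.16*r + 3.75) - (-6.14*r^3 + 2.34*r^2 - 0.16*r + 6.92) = 5.21*r^3 - 3.71*r^2 - 2.0*r - 3.17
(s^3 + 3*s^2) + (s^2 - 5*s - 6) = s^3 + 4*s^2 - 5*s - 6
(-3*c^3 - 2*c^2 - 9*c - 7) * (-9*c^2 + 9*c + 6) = 27*c^5 - 9*c^4 + 45*c^3 - 30*c^2 - 117*c - 42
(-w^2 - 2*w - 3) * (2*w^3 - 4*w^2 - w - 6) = -2*w^5 + 3*w^3 + 20*w^2 + 15*w + 18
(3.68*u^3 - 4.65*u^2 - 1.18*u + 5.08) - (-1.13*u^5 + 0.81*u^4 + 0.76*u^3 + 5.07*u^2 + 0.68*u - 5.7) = 1.13*u^5 - 0.81*u^4 + 2.92*u^3 - 9.72*u^2 - 1.86*u + 10.78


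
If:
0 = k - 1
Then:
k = 1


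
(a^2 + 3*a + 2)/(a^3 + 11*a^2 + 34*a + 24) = (a + 2)/(a^2 + 10*a + 24)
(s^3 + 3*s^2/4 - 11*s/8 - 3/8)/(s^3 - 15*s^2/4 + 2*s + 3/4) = (s + 3/2)/(s - 3)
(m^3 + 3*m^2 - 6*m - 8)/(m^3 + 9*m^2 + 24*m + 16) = (m - 2)/(m + 4)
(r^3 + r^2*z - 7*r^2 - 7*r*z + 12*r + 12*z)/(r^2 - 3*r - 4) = (r^2 + r*z - 3*r - 3*z)/(r + 1)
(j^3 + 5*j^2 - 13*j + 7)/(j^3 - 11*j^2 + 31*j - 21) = (j^2 + 6*j - 7)/(j^2 - 10*j + 21)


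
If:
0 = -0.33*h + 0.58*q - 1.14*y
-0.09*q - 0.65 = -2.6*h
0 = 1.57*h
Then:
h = 0.00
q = -7.22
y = -3.67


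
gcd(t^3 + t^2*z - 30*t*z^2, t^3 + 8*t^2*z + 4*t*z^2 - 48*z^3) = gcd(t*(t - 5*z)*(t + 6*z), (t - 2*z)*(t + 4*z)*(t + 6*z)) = t + 6*z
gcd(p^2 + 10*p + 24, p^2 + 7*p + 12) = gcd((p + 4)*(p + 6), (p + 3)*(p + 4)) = p + 4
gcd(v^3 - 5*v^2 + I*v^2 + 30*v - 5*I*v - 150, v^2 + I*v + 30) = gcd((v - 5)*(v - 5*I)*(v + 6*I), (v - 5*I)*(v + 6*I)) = v^2 + I*v + 30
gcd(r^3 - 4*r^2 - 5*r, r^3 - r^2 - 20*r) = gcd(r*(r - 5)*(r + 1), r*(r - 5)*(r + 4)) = r^2 - 5*r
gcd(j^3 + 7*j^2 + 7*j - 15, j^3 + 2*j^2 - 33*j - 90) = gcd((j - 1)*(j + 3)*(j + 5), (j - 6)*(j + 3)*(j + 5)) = j^2 + 8*j + 15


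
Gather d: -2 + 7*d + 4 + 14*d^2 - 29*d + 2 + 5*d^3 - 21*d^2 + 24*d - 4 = 5*d^3 - 7*d^2 + 2*d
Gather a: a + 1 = a + 1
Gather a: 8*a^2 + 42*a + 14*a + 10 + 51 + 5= 8*a^2 + 56*a + 66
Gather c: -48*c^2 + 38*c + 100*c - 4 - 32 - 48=-48*c^2 + 138*c - 84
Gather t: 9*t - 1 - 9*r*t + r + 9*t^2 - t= r + 9*t^2 + t*(8 - 9*r) - 1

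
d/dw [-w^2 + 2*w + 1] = 2 - 2*w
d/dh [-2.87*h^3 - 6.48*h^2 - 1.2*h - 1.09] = -8.61*h^2 - 12.96*h - 1.2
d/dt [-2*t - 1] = -2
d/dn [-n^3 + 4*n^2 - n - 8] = -3*n^2 + 8*n - 1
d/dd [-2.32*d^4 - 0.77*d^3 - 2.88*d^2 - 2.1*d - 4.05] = -9.28*d^3 - 2.31*d^2 - 5.76*d - 2.1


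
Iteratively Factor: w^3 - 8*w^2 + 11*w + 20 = (w + 1)*(w^2 - 9*w + 20) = (w - 5)*(w + 1)*(w - 4)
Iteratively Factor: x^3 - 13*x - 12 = (x + 1)*(x^2 - x - 12) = (x - 4)*(x + 1)*(x + 3)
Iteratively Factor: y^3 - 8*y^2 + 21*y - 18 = (y - 3)*(y^2 - 5*y + 6) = (y - 3)^2*(y - 2)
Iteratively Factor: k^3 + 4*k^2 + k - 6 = (k + 2)*(k^2 + 2*k - 3) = (k + 2)*(k + 3)*(k - 1)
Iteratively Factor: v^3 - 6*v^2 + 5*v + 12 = (v - 3)*(v^2 - 3*v - 4) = (v - 3)*(v + 1)*(v - 4)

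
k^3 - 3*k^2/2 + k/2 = k*(k - 1)*(k - 1/2)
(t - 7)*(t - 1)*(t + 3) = t^3 - 5*t^2 - 17*t + 21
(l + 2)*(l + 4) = l^2 + 6*l + 8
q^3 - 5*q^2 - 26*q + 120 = (q - 6)*(q - 4)*(q + 5)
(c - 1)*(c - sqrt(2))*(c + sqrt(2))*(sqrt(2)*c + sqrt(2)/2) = sqrt(2)*c^4 - sqrt(2)*c^3/2 - 5*sqrt(2)*c^2/2 + sqrt(2)*c + sqrt(2)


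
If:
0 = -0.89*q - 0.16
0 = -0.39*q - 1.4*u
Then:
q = -0.18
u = 0.05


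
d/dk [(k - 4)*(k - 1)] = 2*k - 5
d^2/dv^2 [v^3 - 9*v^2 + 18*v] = 6*v - 18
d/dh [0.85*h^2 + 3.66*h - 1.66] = 1.7*h + 3.66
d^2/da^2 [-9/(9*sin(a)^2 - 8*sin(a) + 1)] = 18*(162*sin(a)^4 - 108*sin(a)^3 - 229*sin(a)^2 + 220*sin(a) - 55)/(9*sin(a)^2 - 8*sin(a) + 1)^3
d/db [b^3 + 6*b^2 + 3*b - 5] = 3*b^2 + 12*b + 3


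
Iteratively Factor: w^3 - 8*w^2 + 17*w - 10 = (w - 1)*(w^2 - 7*w + 10) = (w - 2)*(w - 1)*(w - 5)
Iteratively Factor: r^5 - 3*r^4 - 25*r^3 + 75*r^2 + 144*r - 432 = (r - 4)*(r^4 + r^3 - 21*r^2 - 9*r + 108) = (r - 4)*(r - 3)*(r^3 + 4*r^2 - 9*r - 36) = (r - 4)*(r - 3)*(r + 3)*(r^2 + r - 12) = (r - 4)*(r - 3)^2*(r + 3)*(r + 4)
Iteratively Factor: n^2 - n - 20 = (n - 5)*(n + 4)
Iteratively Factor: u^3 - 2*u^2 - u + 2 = (u - 1)*(u^2 - u - 2) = (u - 1)*(u + 1)*(u - 2)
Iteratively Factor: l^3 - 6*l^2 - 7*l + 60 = (l + 3)*(l^2 - 9*l + 20) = (l - 5)*(l + 3)*(l - 4)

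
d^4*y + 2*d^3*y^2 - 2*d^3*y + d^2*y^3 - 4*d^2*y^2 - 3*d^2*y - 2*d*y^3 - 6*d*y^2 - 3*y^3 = (d - 3)*(d + y)^2*(d*y + y)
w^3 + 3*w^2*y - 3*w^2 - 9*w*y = w*(w - 3)*(w + 3*y)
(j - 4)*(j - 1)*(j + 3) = j^3 - 2*j^2 - 11*j + 12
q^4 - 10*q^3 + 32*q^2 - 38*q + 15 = (q - 5)*(q - 3)*(q - 1)^2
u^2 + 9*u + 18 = (u + 3)*(u + 6)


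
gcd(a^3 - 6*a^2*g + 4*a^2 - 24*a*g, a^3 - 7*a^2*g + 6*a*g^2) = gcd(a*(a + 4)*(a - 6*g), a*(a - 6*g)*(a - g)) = a^2 - 6*a*g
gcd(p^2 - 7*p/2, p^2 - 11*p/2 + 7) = p - 7/2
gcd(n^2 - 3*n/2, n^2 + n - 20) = 1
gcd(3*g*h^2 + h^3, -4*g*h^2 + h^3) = h^2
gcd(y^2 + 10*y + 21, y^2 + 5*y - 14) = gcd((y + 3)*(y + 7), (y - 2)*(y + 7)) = y + 7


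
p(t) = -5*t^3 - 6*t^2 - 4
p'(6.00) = -612.00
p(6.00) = -1300.00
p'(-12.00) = -2016.00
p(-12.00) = 7772.00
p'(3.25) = -197.44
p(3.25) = -239.02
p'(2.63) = -135.31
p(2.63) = -136.46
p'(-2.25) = -48.94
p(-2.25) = 22.58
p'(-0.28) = 2.18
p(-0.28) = -4.36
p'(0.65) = -14.14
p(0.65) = -7.91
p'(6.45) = -701.44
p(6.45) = -1595.30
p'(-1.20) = -7.20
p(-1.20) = -4.00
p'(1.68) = -62.50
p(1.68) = -44.64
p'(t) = -15*t^2 - 12*t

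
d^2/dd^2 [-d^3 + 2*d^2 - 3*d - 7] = 4 - 6*d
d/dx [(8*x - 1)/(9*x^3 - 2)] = (-144*x^3 + 27*x^2 - 16)/(81*x^6 - 36*x^3 + 4)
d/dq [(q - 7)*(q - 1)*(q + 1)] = 3*q^2 - 14*q - 1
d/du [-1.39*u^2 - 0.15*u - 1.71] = -2.78*u - 0.15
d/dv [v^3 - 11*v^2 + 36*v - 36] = 3*v^2 - 22*v + 36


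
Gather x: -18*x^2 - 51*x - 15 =-18*x^2 - 51*x - 15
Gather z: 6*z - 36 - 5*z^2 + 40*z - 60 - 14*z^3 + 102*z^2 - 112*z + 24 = -14*z^3 + 97*z^2 - 66*z - 72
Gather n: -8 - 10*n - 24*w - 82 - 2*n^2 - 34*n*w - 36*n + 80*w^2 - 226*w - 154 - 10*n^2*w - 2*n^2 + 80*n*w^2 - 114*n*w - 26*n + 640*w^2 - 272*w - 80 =n^2*(-10*w - 4) + n*(80*w^2 - 148*w - 72) + 720*w^2 - 522*w - 324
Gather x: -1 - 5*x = -5*x - 1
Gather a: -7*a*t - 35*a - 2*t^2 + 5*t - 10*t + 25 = a*(-7*t - 35) - 2*t^2 - 5*t + 25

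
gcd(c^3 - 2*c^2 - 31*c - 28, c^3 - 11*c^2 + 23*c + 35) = c^2 - 6*c - 7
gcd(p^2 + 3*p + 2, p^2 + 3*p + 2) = p^2 + 3*p + 2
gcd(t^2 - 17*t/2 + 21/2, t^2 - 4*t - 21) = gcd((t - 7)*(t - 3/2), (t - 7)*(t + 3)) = t - 7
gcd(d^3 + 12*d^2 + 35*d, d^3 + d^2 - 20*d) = d^2 + 5*d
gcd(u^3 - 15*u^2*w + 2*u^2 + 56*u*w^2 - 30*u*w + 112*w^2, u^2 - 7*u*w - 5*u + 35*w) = u - 7*w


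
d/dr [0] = 0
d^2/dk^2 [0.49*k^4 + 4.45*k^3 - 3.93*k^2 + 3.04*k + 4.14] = 5.88*k^2 + 26.7*k - 7.86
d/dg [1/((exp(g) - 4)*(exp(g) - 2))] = 2*(3 - exp(g))*exp(g)/(exp(4*g) - 12*exp(3*g) + 52*exp(2*g) - 96*exp(g) + 64)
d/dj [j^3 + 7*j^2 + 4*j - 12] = 3*j^2 + 14*j + 4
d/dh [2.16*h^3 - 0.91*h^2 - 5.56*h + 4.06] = 6.48*h^2 - 1.82*h - 5.56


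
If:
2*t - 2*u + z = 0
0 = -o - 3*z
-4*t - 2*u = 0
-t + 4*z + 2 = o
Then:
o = 36/43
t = 2/43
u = -4/43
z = -12/43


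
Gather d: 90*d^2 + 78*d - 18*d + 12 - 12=90*d^2 + 60*d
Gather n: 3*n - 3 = 3*n - 3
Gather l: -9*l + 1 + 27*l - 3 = 18*l - 2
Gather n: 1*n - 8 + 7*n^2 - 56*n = 7*n^2 - 55*n - 8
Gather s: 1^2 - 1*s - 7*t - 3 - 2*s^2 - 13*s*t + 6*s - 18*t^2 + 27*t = -2*s^2 + s*(5 - 13*t) - 18*t^2 + 20*t - 2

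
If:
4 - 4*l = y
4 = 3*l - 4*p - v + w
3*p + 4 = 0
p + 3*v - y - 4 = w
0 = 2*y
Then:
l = 1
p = -4/3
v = 1/2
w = -23/6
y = 0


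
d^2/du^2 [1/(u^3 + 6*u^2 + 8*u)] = 2*(-3*u*(u + 2)*(u^2 + 6*u + 8) + (3*u^2 + 12*u + 8)^2)/(u^3*(u^2 + 6*u + 8)^3)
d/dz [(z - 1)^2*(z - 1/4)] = 3*z^2 - 9*z/2 + 3/2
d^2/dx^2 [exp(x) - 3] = exp(x)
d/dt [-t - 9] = -1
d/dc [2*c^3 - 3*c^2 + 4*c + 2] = 6*c^2 - 6*c + 4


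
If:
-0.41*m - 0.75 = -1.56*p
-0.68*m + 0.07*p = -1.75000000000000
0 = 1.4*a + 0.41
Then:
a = -0.29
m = 2.70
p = 1.19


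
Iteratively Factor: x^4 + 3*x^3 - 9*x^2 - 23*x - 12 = (x + 1)*(x^3 + 2*x^2 - 11*x - 12) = (x + 1)^2*(x^2 + x - 12) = (x + 1)^2*(x + 4)*(x - 3)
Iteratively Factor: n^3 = (n)*(n^2) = n^2*(n)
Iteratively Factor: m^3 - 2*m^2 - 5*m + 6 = (m - 1)*(m^2 - m - 6) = (m - 3)*(m - 1)*(m + 2)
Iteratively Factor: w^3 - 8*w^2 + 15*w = (w)*(w^2 - 8*w + 15) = w*(w - 5)*(w - 3)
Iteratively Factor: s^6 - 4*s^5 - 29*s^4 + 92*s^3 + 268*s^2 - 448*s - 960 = (s + 4)*(s^5 - 8*s^4 + 3*s^3 + 80*s^2 - 52*s - 240) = (s + 2)*(s + 4)*(s^4 - 10*s^3 + 23*s^2 + 34*s - 120) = (s - 5)*(s + 2)*(s + 4)*(s^3 - 5*s^2 - 2*s + 24) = (s - 5)*(s - 4)*(s + 2)*(s + 4)*(s^2 - s - 6) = (s - 5)*(s - 4)*(s - 3)*(s + 2)*(s + 4)*(s + 2)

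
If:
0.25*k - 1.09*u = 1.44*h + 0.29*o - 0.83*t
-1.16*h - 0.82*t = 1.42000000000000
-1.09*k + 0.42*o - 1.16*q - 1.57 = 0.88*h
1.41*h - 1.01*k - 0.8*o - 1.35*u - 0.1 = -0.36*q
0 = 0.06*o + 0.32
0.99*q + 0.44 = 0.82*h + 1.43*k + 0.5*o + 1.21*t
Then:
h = -0.35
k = 0.81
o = -5.33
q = -3.78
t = -1.24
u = 1.11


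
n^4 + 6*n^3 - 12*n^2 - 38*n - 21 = (n - 3)*(n + 1)^2*(n + 7)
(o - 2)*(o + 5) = o^2 + 3*o - 10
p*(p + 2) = p^2 + 2*p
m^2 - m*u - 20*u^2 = (m - 5*u)*(m + 4*u)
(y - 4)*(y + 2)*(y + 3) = y^3 + y^2 - 14*y - 24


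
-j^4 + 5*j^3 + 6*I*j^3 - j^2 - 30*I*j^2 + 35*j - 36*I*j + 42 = (j - 6)*(j - 7*I)*(-I*j + 1)*(-I*j - I)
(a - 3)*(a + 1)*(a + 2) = a^3 - 7*a - 6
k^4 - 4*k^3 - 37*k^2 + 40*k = k*(k - 8)*(k - 1)*(k + 5)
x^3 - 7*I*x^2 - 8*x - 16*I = (x - 4*I)^2*(x + I)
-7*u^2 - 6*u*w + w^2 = (-7*u + w)*(u + w)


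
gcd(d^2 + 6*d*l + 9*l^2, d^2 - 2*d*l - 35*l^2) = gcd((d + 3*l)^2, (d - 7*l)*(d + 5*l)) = 1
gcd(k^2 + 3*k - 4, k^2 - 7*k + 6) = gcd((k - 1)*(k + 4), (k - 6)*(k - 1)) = k - 1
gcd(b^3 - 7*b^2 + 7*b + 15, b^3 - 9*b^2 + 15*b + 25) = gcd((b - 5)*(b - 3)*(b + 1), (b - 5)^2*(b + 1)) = b^2 - 4*b - 5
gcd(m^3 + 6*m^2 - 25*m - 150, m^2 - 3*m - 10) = m - 5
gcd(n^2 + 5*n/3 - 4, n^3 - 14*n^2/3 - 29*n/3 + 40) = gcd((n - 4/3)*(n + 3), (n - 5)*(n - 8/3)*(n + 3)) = n + 3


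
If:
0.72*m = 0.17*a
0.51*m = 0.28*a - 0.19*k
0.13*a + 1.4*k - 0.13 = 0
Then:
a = 0.10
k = 0.08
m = 0.02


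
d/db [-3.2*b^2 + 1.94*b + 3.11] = 1.94 - 6.4*b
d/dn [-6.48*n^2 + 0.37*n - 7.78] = 0.37 - 12.96*n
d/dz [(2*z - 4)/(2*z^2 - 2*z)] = (-z^2 + 4*z - 2)/(z^2*(z^2 - 2*z + 1))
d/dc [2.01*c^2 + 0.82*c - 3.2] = 4.02*c + 0.82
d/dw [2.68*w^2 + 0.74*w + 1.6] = 5.36*w + 0.74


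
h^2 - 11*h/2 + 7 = (h - 7/2)*(h - 2)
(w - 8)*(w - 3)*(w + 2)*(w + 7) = w^4 - 2*w^3 - 61*w^2 + 62*w + 336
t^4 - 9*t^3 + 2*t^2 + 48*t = t*(t - 8)*(t - 3)*(t + 2)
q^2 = q^2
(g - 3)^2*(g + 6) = g^3 - 27*g + 54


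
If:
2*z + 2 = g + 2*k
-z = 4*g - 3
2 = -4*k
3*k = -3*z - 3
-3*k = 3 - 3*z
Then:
No Solution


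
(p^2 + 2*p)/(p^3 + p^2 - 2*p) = 1/(p - 1)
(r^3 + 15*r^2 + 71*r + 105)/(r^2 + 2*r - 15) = (r^2 + 10*r + 21)/(r - 3)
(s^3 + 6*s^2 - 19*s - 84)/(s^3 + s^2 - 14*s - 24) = (s + 7)/(s + 2)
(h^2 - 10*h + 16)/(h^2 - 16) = (h^2 - 10*h + 16)/(h^2 - 16)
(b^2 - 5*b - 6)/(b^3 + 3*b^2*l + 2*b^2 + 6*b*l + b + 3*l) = (b - 6)/(b^2 + 3*b*l + b + 3*l)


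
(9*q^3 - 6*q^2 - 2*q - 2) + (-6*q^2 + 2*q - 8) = 9*q^3 - 12*q^2 - 10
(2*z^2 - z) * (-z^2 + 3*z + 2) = -2*z^4 + 7*z^3 + z^2 - 2*z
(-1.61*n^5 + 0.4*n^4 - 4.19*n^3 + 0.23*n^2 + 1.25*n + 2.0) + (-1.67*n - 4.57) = -1.61*n^5 + 0.4*n^4 - 4.19*n^3 + 0.23*n^2 - 0.42*n - 2.57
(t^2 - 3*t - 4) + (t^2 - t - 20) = 2*t^2 - 4*t - 24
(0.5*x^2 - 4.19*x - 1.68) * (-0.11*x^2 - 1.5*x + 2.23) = -0.055*x^4 - 0.2891*x^3 + 7.5848*x^2 - 6.8237*x - 3.7464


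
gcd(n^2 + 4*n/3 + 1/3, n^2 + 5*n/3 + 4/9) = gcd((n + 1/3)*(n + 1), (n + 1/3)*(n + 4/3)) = n + 1/3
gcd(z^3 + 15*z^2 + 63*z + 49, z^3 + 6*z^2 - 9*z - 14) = z^2 + 8*z + 7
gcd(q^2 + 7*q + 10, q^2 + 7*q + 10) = q^2 + 7*q + 10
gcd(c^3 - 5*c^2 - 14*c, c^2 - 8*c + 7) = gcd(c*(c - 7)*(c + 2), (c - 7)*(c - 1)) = c - 7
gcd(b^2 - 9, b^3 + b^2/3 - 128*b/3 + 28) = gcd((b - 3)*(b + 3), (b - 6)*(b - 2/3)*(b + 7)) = 1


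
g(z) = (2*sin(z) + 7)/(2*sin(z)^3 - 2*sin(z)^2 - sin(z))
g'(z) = (2*sin(z) + 7)*(-6*sin(z)^2*cos(z) + 4*sin(z)*cos(z) + cos(z))/(2*sin(z)^3 - 2*sin(z)^2 - sin(z))^2 + 2*cos(z)/(2*sin(z)^3 - 2*sin(z)^2 - sin(z))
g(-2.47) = -9.08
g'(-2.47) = 45.21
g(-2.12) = -2.87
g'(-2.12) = 6.08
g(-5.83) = -12.05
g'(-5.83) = 23.81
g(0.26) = -21.15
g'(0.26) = 88.44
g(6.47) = -30.47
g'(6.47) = 181.99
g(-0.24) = 66.69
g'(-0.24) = -172.04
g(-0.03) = 246.61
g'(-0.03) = 7731.80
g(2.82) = -16.86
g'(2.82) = -54.62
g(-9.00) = -91.42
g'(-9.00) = 2083.02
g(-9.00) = -91.42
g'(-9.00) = 2083.02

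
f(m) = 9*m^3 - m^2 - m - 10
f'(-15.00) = 6104.00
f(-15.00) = -30595.00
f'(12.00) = 3863.00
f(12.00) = 15386.00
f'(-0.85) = 20.21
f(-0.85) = -15.40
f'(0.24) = 0.08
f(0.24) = -10.17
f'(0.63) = 8.46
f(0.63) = -8.78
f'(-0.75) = 15.69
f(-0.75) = -13.61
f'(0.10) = -0.93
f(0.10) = -10.10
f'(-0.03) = -0.92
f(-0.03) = -9.97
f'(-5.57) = 847.81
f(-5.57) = -1590.73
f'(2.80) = 205.08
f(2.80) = 176.93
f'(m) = 27*m^2 - 2*m - 1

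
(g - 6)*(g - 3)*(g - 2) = g^3 - 11*g^2 + 36*g - 36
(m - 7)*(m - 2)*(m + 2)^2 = m^4 - 5*m^3 - 18*m^2 + 20*m + 56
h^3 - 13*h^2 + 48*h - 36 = (h - 6)^2*(h - 1)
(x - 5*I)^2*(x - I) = x^3 - 11*I*x^2 - 35*x + 25*I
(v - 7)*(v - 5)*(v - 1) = v^3 - 13*v^2 + 47*v - 35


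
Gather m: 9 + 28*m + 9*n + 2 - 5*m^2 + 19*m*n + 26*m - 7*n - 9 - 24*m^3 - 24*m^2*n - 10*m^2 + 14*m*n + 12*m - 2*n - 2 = -24*m^3 + m^2*(-24*n - 15) + m*(33*n + 66)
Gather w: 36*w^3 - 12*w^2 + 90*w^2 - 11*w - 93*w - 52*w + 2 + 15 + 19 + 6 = 36*w^3 + 78*w^2 - 156*w + 42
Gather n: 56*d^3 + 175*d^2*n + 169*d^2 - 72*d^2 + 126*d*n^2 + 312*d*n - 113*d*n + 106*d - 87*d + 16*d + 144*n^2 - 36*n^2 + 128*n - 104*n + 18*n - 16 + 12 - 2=56*d^3 + 97*d^2 + 35*d + n^2*(126*d + 108) + n*(175*d^2 + 199*d + 42) - 6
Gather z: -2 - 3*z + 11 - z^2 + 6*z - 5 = -z^2 + 3*z + 4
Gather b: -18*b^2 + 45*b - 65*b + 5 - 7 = -18*b^2 - 20*b - 2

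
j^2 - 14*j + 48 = (j - 8)*(j - 6)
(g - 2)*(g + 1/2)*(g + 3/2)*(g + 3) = g^4 + 3*g^3 - 13*g^2/4 - 45*g/4 - 9/2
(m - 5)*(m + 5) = m^2 - 25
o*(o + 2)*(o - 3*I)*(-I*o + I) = -I*o^4 - 3*o^3 - I*o^3 - 3*o^2 + 2*I*o^2 + 6*o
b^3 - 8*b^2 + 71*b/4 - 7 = (b - 4)*(b - 7/2)*(b - 1/2)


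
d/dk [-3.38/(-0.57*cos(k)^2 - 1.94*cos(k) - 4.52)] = (3.8532*cos(k) + 6.5572)*sin(k)/(0.57*cos(k)^2 + 1.94*cos(k) + 4.52)^2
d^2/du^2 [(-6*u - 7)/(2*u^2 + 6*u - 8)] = (-(2*u + 3)^2*(6*u + 7) + (18*u + 25)*(u^2 + 3*u - 4))/(u^2 + 3*u - 4)^3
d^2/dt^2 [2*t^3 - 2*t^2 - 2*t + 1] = 12*t - 4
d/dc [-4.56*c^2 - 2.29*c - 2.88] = -9.12*c - 2.29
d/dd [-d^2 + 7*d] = 7 - 2*d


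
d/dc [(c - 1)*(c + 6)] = 2*c + 5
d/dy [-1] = 0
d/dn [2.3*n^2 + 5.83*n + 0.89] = 4.6*n + 5.83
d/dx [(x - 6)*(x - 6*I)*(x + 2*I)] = 3*x^2 + x*(-12 - 8*I) + 12 + 24*I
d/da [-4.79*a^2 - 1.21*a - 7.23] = -9.58*a - 1.21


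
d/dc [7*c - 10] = 7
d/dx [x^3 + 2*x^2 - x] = 3*x^2 + 4*x - 1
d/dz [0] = 0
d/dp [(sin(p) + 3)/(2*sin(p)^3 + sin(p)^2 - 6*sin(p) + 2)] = (-4*sin(p)^3 - 19*sin(p)^2 - 6*sin(p) + 20)*cos(p)/(2*sin(p)^3 + sin(p)^2 - 6*sin(p) + 2)^2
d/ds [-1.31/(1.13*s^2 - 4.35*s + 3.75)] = (2.9606*s - 5.6985)/(1.13*s^2 - 4.35*s + 3.75)^2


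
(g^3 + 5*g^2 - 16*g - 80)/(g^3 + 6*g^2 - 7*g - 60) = (g - 4)/(g - 3)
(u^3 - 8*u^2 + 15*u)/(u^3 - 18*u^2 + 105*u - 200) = u*(u - 3)/(u^2 - 13*u + 40)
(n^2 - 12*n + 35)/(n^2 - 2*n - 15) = (n - 7)/(n + 3)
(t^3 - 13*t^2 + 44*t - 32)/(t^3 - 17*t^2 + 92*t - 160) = (t - 1)/(t - 5)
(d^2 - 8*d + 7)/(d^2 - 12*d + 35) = (d - 1)/(d - 5)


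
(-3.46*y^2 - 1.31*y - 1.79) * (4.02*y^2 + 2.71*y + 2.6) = -13.9092*y^4 - 14.6428*y^3 - 19.7419*y^2 - 8.2569*y - 4.654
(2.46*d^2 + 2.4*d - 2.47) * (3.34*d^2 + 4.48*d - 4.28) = 8.2164*d^4 + 19.0368*d^3 - 8.0266*d^2 - 21.3376*d + 10.5716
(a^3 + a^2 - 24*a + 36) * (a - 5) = a^4 - 4*a^3 - 29*a^2 + 156*a - 180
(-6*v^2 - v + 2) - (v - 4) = -6*v^2 - 2*v + 6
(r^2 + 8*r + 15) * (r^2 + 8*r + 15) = r^4 + 16*r^3 + 94*r^2 + 240*r + 225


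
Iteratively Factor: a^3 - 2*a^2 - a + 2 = (a - 2)*(a^2 - 1) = (a - 2)*(a + 1)*(a - 1)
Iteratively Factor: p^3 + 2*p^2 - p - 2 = (p + 1)*(p^2 + p - 2) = (p + 1)*(p + 2)*(p - 1)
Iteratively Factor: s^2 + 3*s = (s)*(s + 3)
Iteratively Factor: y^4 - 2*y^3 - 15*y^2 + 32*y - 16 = (y - 4)*(y^3 + 2*y^2 - 7*y + 4) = (y - 4)*(y - 1)*(y^2 + 3*y - 4) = (y - 4)*(y - 1)^2*(y + 4)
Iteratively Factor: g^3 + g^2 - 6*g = (g + 3)*(g^2 - 2*g) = g*(g + 3)*(g - 2)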